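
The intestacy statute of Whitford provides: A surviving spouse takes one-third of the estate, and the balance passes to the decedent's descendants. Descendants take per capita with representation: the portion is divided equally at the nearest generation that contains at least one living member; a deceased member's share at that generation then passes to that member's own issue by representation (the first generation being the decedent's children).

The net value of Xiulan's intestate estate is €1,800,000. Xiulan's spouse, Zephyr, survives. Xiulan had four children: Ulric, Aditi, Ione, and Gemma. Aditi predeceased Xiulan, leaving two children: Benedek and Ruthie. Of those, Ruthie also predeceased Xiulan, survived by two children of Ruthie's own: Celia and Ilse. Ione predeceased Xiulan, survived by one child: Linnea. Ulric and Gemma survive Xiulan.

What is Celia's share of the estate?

Zephyr takes one-third of €1,800,000 = €600,000. The remaining €1,200,000 passes to the descendants.
The descendants' portion (€1,200,000) is divided into 4 shares of €300,000: Ulric and Gemma each take €300,000; Aditi's €300,000 share passes to Aditi's issue; Ione's €300,000 share passes to Ione's issue.
Aditi's share (€300,000) is divided into 2 shares of €150,000: Benedek takes €150,000; Ruthie's €150,000 share passes to Ruthie's issue.
Ruthie's share (€150,000) is divided into 2 shares of €75,000: Celia and Ilse each take €75,000.
Ione's share (€300,000) passes entirely to Linnea.

Celia receives €75,000.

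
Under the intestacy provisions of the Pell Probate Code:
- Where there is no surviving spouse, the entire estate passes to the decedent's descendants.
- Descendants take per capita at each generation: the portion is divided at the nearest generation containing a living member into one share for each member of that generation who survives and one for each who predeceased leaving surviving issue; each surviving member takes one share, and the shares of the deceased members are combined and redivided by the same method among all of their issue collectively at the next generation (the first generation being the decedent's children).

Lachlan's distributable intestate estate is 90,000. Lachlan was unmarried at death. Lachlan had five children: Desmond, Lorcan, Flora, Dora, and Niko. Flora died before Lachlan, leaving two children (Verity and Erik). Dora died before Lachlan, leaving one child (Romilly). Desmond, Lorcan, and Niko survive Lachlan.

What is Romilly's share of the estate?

Romilly receives 12,000.

The entire 90,000 passes to the descendants.
That amount (90,000) is divided at the children's generation into 5 shares of 18,000. Desmond, Lorcan, and Niko each take 18,000. The 2 shares of the deceased (Flora and Dora) are combined into a pool of 36,000.
That pool (36,000) is divided at the grandchildren's generation equally among Verity, Erik, and Romilly: 12,000 each.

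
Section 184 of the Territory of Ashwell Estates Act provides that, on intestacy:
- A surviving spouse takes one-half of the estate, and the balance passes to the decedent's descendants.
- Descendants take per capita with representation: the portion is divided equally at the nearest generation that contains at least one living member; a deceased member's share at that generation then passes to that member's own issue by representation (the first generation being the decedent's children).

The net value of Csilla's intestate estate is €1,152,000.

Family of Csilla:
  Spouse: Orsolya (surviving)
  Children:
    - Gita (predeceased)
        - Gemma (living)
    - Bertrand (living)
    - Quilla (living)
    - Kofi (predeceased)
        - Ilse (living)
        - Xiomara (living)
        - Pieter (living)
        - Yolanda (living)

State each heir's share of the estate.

Orsolya takes one-half of €1,152,000 = €576,000. The remaining €576,000 passes to the descendants.
The descendants' portion (€576,000) is divided into 4 shares of €144,000: Bertrand and Quilla each take €144,000; Gita's €144,000 share passes to Gita's issue; Kofi's €144,000 share passes to Kofi's issue.
Gita's share (€144,000) passes entirely to Gemma.
Kofi's share (€144,000) is divided into 4 shares of €36,000: Ilse, Xiomara, Pieter, and Yolanda each take €36,000.

Orsolya: €576,000; Gemma: €144,000; Bertrand: €144,000; Quilla: €144,000; Ilse: €36,000; Xiomara: €36,000; Pieter: €36,000; Yolanda: €36,000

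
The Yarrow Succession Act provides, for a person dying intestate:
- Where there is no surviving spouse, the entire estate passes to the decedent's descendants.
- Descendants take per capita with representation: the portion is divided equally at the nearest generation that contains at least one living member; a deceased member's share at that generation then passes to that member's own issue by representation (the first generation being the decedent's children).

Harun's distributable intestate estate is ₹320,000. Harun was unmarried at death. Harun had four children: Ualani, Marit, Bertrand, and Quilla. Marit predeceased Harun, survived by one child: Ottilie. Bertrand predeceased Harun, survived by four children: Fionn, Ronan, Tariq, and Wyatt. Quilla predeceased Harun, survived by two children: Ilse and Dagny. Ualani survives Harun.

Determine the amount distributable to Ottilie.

Ottilie receives ₹80,000.

The entire ₹320,000 passes to the descendants.
That amount (₹320,000) is divided into 4 shares of ₹80,000: Ualani takes ₹80,000; Marit's ₹80,000 share passes to Marit's issue; Bertrand's ₹80,000 share passes to Bertrand's issue; Quilla's ₹80,000 share passes to Quilla's issue.
Marit's share (₹80,000) passes entirely to Ottilie.
Bertrand's share (₹80,000) is divided into 4 shares of ₹20,000: Fionn, Ronan, Tariq, and Wyatt each take ₹20,000.
Quilla's share (₹80,000) is divided into 2 shares of ₹40,000: Ilse and Dagny each take ₹40,000.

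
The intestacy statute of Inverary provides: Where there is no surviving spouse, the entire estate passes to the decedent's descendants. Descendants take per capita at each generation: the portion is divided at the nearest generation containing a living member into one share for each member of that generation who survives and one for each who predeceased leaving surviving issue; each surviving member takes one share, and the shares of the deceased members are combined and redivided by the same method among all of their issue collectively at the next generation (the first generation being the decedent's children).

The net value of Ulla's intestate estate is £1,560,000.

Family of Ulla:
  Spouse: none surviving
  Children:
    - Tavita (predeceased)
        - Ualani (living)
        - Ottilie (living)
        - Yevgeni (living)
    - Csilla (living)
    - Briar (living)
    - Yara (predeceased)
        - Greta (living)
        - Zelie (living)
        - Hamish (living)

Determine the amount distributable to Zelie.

The entire £1,560,000 passes to the descendants.
That amount (£1,560,000) is divided at the children's generation into 4 shares of £390,000. Csilla and Briar each take £390,000. The 2 shares of the deceased (Tavita and Yara) are combined into a pool of £780,000.
That pool (£780,000) is divided at the grandchildren's generation equally among Ualani, Ottilie, Yevgeni, Greta, Zelie, and Hamish: £130,000 each.

Zelie receives £130,000.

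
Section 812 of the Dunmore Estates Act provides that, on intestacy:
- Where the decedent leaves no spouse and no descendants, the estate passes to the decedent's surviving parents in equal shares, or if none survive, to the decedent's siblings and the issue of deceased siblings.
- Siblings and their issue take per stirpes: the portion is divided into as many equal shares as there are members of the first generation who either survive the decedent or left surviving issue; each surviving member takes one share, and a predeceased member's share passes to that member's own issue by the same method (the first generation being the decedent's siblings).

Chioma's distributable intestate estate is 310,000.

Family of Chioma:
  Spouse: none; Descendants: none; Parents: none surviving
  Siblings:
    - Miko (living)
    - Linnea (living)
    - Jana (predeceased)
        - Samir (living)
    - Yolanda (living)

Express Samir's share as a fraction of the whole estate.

The entire 310,000 passes to the siblings and their issue.
That amount (310,000) is divided into 4 shares of 77,500: Miko, Linnea, and Yolanda each take 77,500; Jana's 77,500 share passes to Jana's issue.
Jana's share (77,500) passes entirely to Samir.

Samir receives 1/4 of the estate.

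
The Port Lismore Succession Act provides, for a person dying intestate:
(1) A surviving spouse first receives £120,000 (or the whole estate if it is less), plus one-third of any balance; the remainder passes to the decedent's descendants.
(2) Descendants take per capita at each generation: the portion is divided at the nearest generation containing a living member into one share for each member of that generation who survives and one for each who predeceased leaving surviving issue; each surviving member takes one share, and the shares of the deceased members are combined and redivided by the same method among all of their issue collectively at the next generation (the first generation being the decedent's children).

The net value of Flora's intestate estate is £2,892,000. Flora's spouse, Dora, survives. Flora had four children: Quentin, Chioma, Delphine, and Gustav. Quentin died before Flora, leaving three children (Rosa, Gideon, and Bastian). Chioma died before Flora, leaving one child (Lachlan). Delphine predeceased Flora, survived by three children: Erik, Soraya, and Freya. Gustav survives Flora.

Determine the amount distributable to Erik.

Erik receives £198,000.

Dora first takes £120,000, leaving a balance of £2,772,000. Dora then takes one-third of the balance (£924,000), for a total of £1,044,000. The remaining £1,848,000 passes to the descendants.
The descendants' portion (£1,848,000) is divided at the children's generation into 4 shares of £462,000. Gustav takes £462,000. The 3 shares of the deceased (Quentin, Chioma, and Delphine) are combined into a pool of £1,386,000.
That pool (£1,386,000) is divided at the grandchildren's generation equally among Rosa, Gideon, Bastian, Lachlan, Erik, Soraya, and Freya: £198,000 each.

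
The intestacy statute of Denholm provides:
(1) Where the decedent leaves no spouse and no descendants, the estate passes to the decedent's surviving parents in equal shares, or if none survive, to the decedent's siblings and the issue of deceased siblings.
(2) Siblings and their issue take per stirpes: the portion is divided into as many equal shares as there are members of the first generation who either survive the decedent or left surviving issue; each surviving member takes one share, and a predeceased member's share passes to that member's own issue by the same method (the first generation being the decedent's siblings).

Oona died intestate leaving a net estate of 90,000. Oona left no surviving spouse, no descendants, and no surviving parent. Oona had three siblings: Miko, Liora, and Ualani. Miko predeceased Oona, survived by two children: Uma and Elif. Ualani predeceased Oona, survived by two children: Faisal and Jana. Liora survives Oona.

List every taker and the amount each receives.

Uma: 15,000; Elif: 15,000; Liora: 30,000; Faisal: 15,000; Jana: 15,000

The entire 90,000 passes to the siblings and their issue.
That amount (90,000) is divided into 3 shares of 30,000: Liora takes 30,000; Miko's 30,000 share passes to Miko's issue; Ualani's 30,000 share passes to Ualani's issue.
Miko's share (30,000) is divided into 2 shares of 15,000: Uma and Elif each take 15,000.
Ualani's share (30,000) is divided into 2 shares of 15,000: Faisal and Jana each take 15,000.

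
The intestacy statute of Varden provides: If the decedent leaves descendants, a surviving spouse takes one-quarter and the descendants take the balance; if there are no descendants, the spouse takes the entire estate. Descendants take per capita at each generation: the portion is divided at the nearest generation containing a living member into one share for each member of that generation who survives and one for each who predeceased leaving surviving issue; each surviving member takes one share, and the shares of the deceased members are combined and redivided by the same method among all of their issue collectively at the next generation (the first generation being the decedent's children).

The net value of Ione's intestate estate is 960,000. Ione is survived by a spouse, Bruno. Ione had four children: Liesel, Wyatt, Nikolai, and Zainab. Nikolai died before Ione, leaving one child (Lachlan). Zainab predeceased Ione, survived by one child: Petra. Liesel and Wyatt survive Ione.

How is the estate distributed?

Bruno takes one-quarter of 960,000 = 240,000. The remaining 720,000 passes to the descendants.
The descendants' portion (720,000) is divided at the children's generation into 4 shares of 180,000. Liesel and Wyatt each take 180,000. The 2 shares of the deceased (Nikolai and Zainab) are combined into a pool of 360,000.
That pool (360,000) is divided at the grandchildren's generation equally among Lachlan and Petra: 180,000 each.

Bruno: 240,000; Liesel: 180,000; Wyatt: 180,000; Lachlan: 180,000; Petra: 180,000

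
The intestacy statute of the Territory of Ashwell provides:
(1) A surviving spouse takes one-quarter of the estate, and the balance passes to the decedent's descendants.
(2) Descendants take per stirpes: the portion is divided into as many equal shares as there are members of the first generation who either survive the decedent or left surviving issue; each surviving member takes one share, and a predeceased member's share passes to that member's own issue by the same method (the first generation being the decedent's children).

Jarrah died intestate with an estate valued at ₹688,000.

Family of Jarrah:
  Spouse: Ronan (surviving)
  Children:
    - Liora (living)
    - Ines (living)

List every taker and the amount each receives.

Ronan takes one-quarter of ₹688,000 = ₹172,000. The remaining ₹516,000 passes to the descendants.
The descendants' portion (₹516,000) is divided into 2 shares of ₹258,000: Liora and Ines each take ₹258,000.

Ronan: ₹172,000; Liora: ₹258,000; Ines: ₹258,000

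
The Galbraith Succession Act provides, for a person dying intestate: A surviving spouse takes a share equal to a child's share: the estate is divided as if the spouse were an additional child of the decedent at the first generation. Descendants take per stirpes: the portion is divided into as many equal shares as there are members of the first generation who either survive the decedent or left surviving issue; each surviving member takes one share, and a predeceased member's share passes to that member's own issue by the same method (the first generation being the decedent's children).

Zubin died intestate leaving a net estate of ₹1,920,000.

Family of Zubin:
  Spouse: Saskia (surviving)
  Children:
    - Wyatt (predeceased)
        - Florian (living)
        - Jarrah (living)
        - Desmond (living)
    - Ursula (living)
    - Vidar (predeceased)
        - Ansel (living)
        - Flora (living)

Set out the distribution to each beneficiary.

Saskia: ₹480,000; Florian: ₹160,000; Jarrah: ₹160,000; Desmond: ₹160,000; Ursula: ₹480,000; Ansel: ₹240,000; Flora: ₹240,000

The spouse counts as an additional share at the children's level, so there are 4 primary shares of ₹480,000. Saskia takes one such share (₹480,000).
The children's combined portion (₹1,440,000) is divided into 3 shares of ₹480,000: Ursula takes ₹480,000; Wyatt's ₹480,000 share passes to Wyatt's issue; Vidar's ₹480,000 share passes to Vidar's issue.
Wyatt's share (₹480,000) is divided into 3 shares of ₹160,000: Florian, Jarrah, and Desmond each take ₹160,000.
Vidar's share (₹480,000) is divided into 2 shares of ₹240,000: Ansel and Flora each take ₹240,000.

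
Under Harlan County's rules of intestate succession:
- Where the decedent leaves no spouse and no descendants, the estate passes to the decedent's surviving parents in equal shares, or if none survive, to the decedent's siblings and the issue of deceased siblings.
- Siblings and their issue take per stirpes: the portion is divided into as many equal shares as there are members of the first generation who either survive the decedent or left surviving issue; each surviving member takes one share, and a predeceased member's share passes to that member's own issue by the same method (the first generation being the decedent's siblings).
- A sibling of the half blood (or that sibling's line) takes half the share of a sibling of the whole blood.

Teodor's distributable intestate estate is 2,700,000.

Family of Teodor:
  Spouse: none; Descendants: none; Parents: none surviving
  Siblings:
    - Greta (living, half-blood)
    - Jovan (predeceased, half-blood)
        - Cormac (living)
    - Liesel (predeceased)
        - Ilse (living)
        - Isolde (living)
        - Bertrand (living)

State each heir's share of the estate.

Greta: 675,000; Cormac: 675,000; Ilse: 450,000; Isolde: 450,000; Bertrand: 450,000

The entire 2,700,000 passes to the siblings and their issue.
Counting each half-blood sibling's line as half a unit, there are 2 units in 2,700,000, so one unit is 1,350,000. Whole-blood lines (Liesel) take 1,350,000 each; half-blood lines (Greta and Jovan) take 675,000 each.
Jovan's share (675,000) passes entirely to Cormac.
Liesel's share (1,350,000) is divided into 3 shares of 450,000: Ilse, Isolde, and Bertrand each take 450,000.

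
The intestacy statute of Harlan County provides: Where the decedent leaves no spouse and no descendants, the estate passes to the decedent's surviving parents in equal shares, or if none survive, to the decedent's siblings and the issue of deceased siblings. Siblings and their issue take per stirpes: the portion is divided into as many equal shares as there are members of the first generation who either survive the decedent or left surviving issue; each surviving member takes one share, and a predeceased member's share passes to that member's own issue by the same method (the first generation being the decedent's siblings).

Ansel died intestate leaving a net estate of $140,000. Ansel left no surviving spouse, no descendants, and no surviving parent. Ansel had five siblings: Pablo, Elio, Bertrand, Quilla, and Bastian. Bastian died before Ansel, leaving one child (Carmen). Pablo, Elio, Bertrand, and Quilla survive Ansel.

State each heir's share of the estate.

Pablo: $28,000; Elio: $28,000; Bertrand: $28,000; Quilla: $28,000; Carmen: $28,000

The entire $140,000 passes to the siblings and their issue.
That amount ($140,000) is divided into 5 shares of $28,000: Pablo, Elio, Bertrand, and Quilla each take $28,000; Bastian's $28,000 share passes to Bastian's issue.
Bastian's share ($28,000) passes entirely to Carmen.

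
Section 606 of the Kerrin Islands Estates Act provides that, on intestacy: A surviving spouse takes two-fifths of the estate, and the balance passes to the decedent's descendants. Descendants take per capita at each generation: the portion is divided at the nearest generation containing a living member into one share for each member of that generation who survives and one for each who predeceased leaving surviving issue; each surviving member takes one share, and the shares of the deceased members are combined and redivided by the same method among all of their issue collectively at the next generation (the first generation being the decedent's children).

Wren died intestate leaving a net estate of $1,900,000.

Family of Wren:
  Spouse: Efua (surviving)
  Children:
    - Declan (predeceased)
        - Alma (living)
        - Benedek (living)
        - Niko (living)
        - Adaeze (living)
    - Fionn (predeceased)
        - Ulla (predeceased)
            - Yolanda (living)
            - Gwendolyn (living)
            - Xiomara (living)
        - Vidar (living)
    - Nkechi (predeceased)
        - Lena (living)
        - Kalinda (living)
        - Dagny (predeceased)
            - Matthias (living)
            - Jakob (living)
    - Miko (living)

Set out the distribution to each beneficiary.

Efua: $760,000; Alma: $95,000; Benedek: $95,000; Niko: $95,000; Adaeze: $95,000; Yolanda: $38,000; Gwendolyn: $38,000; Xiomara: $38,000; Vidar: $95,000; Lena: $95,000; Kalinda: $95,000; Matthias: $38,000; Jakob: $38,000; Miko: $285,000

Efua takes two-fifths of $1,900,000 = $760,000. The remaining $1,140,000 passes to the descendants.
The descendants' portion ($1,140,000) is divided at the children's generation into 4 shares of $285,000. Miko takes $285,000. The 3 shares of the deceased (Declan, Fionn, and Nkechi) are combined into a pool of $855,000.
That pool ($855,000) is divided at the grandchildren's generation into 9 shares of $95,000. Alma, Benedek, Niko, Adaeze, Vidar, Lena, and Kalinda each take $95,000. The 2 shares of the deceased (Ulla and Dagny) are combined into a pool of $190,000.
That pool ($190,000) is divided at the great-grandchildren's generation equally among Yolanda, Gwendolyn, Xiomara, Matthias, and Jakob: $38,000 each.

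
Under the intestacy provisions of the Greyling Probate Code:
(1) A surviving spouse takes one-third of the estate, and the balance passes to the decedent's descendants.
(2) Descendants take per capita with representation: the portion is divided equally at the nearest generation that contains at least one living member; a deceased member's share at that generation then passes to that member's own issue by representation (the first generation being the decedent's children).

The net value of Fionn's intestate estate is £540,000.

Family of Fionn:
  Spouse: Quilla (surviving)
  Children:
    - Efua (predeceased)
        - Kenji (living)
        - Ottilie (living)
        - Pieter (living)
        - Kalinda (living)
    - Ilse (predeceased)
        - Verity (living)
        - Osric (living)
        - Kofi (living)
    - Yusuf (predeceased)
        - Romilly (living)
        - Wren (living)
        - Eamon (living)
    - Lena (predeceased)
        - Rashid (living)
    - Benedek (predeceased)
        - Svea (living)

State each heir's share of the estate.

Quilla: £180,000; Kenji: £30,000; Ottilie: £30,000; Pieter: £30,000; Kalinda: £30,000; Verity: £30,000; Osric: £30,000; Kofi: £30,000; Romilly: £30,000; Wren: £30,000; Eamon: £30,000; Rashid: £30,000; Svea: £30,000

Quilla takes one-third of £540,000 = £180,000. The remaining £360,000 passes to the descendants.
No child survives, so the initial division is made at the grandchildren's generation.
The descendants' portion (£360,000) is divided into 12 shares of £30,000: Kenji, Ottilie, Pieter, Kalinda, Verity, Osric, Kofi, Romilly, Wren, Eamon, Rashid, and Svea each take £30,000.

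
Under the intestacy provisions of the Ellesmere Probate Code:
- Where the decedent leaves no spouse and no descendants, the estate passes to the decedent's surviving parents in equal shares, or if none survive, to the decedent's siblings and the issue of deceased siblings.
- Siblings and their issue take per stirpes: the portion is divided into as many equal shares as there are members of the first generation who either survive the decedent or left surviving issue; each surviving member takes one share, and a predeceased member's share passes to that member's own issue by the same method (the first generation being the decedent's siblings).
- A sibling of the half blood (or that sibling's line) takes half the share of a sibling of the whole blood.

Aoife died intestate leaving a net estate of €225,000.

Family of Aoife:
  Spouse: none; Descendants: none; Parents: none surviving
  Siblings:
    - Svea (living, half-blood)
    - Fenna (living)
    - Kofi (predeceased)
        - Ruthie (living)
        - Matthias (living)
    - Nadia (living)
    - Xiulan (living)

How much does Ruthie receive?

Ruthie receives €25,000.

The entire €225,000 passes to the siblings and their issue.
Counting each half-blood sibling's line as half a unit, there are 9/2 units in €225,000, so one unit is €50,000. Whole-blood lines (Fenna, Kofi, Nadia, and Xiulan) take €50,000 each; half-blood lines (Svea) take €25,000 each.
Kofi's share (€50,000) is divided into 2 shares of €25,000: Ruthie and Matthias each take €25,000.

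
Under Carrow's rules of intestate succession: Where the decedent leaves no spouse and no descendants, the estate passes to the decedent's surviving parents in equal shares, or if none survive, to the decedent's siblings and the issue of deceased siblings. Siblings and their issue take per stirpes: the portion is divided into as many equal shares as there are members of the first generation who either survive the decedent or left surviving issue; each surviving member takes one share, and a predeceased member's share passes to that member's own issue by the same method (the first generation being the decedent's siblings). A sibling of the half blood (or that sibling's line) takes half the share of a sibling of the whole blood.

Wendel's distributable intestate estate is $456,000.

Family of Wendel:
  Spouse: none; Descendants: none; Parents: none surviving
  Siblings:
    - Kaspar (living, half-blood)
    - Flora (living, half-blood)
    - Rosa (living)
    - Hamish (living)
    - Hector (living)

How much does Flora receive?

The entire $456,000 passes to the siblings and their issue.
Counting each half-blood sibling's line as half a unit, there are 4 units in $456,000, so one unit is $114,000. Whole-blood lines (Rosa, Hamish, and Hector) take $114,000 each; half-blood lines (Kaspar and Flora) take $57,000 each.

Flora receives $57,000.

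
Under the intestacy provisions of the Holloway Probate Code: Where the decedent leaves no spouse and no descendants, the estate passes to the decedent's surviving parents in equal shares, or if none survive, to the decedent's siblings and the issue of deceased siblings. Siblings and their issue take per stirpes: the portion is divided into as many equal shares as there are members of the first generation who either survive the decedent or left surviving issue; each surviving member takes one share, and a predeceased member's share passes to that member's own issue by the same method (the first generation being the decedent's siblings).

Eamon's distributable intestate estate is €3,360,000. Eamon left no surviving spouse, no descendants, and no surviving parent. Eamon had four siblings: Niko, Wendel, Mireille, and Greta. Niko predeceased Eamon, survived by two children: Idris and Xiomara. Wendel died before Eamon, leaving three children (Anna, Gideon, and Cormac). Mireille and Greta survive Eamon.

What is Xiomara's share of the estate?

Xiomara receives €420,000.

The entire €3,360,000 passes to the siblings and their issue.
That amount (€3,360,000) is divided into 4 shares of €840,000: Mireille and Greta each take €840,000; Niko's €840,000 share passes to Niko's issue; Wendel's €840,000 share passes to Wendel's issue.
Niko's share (€840,000) is divided into 2 shares of €420,000: Idris and Xiomara each take €420,000.
Wendel's share (€840,000) is divided into 3 shares of €280,000: Anna, Gideon, and Cormac each take €280,000.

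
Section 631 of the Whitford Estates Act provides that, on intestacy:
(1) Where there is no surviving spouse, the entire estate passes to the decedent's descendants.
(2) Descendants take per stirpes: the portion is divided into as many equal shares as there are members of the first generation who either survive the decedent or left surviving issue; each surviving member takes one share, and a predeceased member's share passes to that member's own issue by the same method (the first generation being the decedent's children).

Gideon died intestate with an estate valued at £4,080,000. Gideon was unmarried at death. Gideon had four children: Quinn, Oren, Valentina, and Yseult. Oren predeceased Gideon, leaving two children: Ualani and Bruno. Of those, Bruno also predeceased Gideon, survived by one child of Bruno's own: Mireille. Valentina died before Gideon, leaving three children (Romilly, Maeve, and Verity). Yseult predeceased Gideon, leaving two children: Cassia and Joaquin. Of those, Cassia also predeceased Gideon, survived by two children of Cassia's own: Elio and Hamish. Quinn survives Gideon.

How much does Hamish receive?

Hamish receives £255,000.

The entire £4,080,000 passes to the descendants.
That amount (£4,080,000) is divided into 4 shares of £1,020,000: Quinn takes £1,020,000; Oren's £1,020,000 share passes to Oren's issue; Valentina's £1,020,000 share passes to Valentina's issue; Yseult's £1,020,000 share passes to Yseult's issue.
Oren's share (£1,020,000) is divided into 2 shares of £510,000: Ualani takes £510,000; Bruno's £510,000 share passes to Bruno's issue.
Bruno's share (£510,000) passes entirely to Mireille.
Valentina's share (£1,020,000) is divided into 3 shares of £340,000: Romilly, Maeve, and Verity each take £340,000.
Yseult's share (£1,020,000) is divided into 2 shares of £510,000: Joaquin takes £510,000; Cassia's £510,000 share passes to Cassia's issue.
Cassia's share (£510,000) is divided into 2 shares of £255,000: Elio and Hamish each take £255,000.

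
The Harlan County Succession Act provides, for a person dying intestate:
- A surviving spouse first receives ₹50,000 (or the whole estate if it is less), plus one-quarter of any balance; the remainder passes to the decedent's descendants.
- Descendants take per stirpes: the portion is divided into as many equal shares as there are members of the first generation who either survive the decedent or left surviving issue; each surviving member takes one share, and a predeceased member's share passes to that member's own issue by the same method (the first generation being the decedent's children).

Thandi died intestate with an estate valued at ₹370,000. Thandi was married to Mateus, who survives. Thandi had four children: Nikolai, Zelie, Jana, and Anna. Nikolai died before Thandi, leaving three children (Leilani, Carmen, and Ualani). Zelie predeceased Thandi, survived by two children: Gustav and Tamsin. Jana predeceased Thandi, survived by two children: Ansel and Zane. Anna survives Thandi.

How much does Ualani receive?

Ualani receives ₹20,000.

Mateus first takes ₹50,000, leaving a balance of ₹320,000. Mateus then takes one-quarter of the balance (₹80,000), for a total of ₹130,000. The remaining ₹240,000 passes to the descendants.
The descendants' portion (₹240,000) is divided into 4 shares of ₹60,000: Anna takes ₹60,000; Nikolai's ₹60,000 share passes to Nikolai's issue; Zelie's ₹60,000 share passes to Zelie's issue; Jana's ₹60,000 share passes to Jana's issue.
Nikolai's share (₹60,000) is divided into 3 shares of ₹20,000: Leilani, Carmen, and Ualani each take ₹20,000.
Zelie's share (₹60,000) is divided into 2 shares of ₹30,000: Gustav and Tamsin each take ₹30,000.
Jana's share (₹60,000) is divided into 2 shares of ₹30,000: Ansel and Zane each take ₹30,000.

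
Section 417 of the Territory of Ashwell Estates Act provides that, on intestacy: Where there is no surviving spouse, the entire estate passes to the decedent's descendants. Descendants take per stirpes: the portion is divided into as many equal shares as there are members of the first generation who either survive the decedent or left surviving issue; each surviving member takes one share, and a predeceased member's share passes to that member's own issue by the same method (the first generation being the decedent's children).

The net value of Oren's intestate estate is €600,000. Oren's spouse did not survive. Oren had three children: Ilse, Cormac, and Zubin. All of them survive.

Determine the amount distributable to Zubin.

The entire €600,000 passes to the descendants.
That amount (€600,000) is divided into 3 shares of €200,000: Ilse, Cormac, and Zubin each take €200,000.

Zubin receives €200,000.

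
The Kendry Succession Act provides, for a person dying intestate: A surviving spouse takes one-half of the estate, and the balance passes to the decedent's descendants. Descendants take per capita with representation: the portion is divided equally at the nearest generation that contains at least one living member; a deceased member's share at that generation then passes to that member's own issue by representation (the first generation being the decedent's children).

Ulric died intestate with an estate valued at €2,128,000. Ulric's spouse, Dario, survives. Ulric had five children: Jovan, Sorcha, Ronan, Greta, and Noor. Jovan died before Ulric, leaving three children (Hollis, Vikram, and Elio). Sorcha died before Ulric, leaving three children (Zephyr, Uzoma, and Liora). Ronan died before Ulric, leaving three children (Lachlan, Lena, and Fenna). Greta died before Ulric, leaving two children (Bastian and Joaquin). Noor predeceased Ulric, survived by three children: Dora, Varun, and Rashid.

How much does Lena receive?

Lena receives €76,000.

Dario takes one-half of €2,128,000 = €1,064,000. The remaining €1,064,000 passes to the descendants.
No child survives, so the initial division is made at the grandchildren's generation.
The descendants' portion (€1,064,000) is divided into 14 shares of €76,000: Hollis, Vikram, Elio, Zephyr, Uzoma, Liora, Lachlan, Lena, Fenna, Bastian, Joaquin, Dora, Varun, and Rashid each take €76,000.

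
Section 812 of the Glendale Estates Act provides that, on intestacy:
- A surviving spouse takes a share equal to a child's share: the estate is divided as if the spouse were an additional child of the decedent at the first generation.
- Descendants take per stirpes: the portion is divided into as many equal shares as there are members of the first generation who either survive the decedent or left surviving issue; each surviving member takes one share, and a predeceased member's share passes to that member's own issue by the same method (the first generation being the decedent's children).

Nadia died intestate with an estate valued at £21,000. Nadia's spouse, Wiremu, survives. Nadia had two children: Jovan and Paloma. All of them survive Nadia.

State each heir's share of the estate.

Wiremu: £7,000; Jovan: £7,000; Paloma: £7,000

The spouse counts as an additional share at the children's level, so there are 3 primary shares of £7,000. Wiremu takes one such share (£7,000).
The children's combined portion (£14,000) is divided into 2 shares of £7,000: Jovan and Paloma each take £7,000.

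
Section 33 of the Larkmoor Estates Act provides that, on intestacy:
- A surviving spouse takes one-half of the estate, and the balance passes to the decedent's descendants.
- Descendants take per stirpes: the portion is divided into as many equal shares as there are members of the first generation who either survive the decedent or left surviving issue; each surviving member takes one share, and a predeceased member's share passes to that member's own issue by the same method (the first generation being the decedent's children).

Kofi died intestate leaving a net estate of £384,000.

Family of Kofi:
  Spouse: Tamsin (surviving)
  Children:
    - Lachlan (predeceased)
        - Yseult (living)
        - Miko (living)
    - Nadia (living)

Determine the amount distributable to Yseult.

Yseult receives £48,000.

Tamsin takes one-half of £384,000 = £192,000. The remaining £192,000 passes to the descendants.
The descendants' portion (£192,000) is divided into 2 shares of £96,000: Nadia takes £96,000; Lachlan's £96,000 share passes to Lachlan's issue.
Lachlan's share (£96,000) is divided into 2 shares of £48,000: Yseult and Miko each take £48,000.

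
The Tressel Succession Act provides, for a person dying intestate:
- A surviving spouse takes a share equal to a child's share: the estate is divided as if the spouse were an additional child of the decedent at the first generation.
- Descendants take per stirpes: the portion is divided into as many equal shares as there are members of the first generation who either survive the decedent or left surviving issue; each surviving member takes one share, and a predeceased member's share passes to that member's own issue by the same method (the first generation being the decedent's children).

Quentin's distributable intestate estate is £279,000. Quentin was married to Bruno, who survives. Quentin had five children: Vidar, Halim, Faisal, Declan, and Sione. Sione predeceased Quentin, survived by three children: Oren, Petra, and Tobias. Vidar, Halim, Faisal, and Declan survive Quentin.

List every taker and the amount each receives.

The spouse counts as an additional share at the children's level, so there are 6 primary shares of £46,500. Bruno takes one such share (£46,500).
The children's combined portion (£232,500) is divided into 5 shares of £46,500: Vidar, Halim, Faisal, and Declan each take £46,500; Sione's £46,500 share passes to Sione's issue.
Sione's share (£46,500) is divided into 3 shares of £15,500: Oren, Petra, and Tobias each take £15,500.

Bruno: £46,500; Vidar: £46,500; Halim: £46,500; Faisal: £46,500; Declan: £46,500; Oren: £15,500; Petra: £15,500; Tobias: £15,500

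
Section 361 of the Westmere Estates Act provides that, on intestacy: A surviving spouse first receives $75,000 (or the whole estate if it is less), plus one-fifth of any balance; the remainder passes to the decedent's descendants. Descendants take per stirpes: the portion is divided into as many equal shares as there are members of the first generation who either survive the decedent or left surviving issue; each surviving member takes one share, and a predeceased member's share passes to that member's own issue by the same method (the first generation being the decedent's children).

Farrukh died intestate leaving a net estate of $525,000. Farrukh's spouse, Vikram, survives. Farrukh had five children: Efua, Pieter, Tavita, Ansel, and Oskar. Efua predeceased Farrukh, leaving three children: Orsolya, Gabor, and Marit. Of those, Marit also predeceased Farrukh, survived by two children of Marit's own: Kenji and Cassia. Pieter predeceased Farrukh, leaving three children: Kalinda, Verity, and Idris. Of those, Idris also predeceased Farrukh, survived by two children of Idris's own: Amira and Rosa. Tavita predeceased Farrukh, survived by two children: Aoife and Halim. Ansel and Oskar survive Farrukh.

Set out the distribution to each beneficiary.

Vikram: $165,000; Orsolya: $24,000; Gabor: $24,000; Kenji: $12,000; Cassia: $12,000; Kalinda: $24,000; Verity: $24,000; Amira: $12,000; Rosa: $12,000; Aoife: $36,000; Halim: $36,000; Ansel: $72,000; Oskar: $72,000

Vikram first takes $75,000, leaving a balance of $450,000. Vikram then takes one-fifth of the balance ($90,000), for a total of $165,000. The remaining $360,000 passes to the descendants.
The descendants' portion ($360,000) is divided into 5 shares of $72,000: Ansel and Oskar each take $72,000; Efua's $72,000 share passes to Efua's issue; Pieter's $72,000 share passes to Pieter's issue; Tavita's $72,000 share passes to Tavita's issue.
Efua's share ($72,000) is divided into 3 shares of $24,000: Orsolya and Gabor each take $24,000; Marit's $24,000 share passes to Marit's issue.
Marit's share ($24,000) is divided into 2 shares of $12,000: Kenji and Cassia each take $12,000.
Pieter's share ($72,000) is divided into 3 shares of $24,000: Kalinda and Verity each take $24,000; Idris's $24,000 share passes to Idris's issue.
Idris's share ($24,000) is divided into 2 shares of $12,000: Amira and Rosa each take $12,000.
Tavita's share ($72,000) is divided into 2 shares of $36,000: Aoife and Halim each take $36,000.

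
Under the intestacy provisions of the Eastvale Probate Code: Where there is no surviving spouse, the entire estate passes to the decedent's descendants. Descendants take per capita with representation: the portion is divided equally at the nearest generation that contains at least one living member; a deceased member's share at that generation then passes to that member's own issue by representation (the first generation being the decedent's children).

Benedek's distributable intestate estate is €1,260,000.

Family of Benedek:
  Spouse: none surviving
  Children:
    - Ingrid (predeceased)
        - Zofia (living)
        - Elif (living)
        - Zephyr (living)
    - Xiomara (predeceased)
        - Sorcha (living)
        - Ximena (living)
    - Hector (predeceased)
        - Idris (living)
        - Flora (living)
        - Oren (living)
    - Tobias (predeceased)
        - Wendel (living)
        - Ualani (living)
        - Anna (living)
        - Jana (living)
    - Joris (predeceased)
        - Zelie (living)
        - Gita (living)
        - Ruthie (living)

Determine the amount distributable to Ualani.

The entire €1,260,000 passes to the descendants.
No child survives, so the initial division is made at the grandchildren's generation.
That amount (€1,260,000) is divided into 15 shares of €84,000: Zofia, Elif, Zephyr, Sorcha, Ximena, Idris, Flora, Oren, Wendel, Ualani, Anna, Jana, Zelie, Gita, and Ruthie each take €84,000.

Ualani receives €84,000.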